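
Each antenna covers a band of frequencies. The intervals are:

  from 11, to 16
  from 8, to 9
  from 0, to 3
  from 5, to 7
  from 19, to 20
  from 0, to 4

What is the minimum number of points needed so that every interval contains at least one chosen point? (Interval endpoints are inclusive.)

Sort by right endpoint; whenever an interval is uncovered, place a point at its right end.
By right end: [0,3]  [0,4]  [5,7]  [8,9]  [11,16]  [19,20]
[0,3] uncovered → point at 3; [5,7] uncovered → point at 7; [8,9] uncovered → point at 9; [11,16] uncovered → point at 16; [19,20] uncovered → point at 20.
Points: 3, 7, 9, 16, 20 (5 total).

5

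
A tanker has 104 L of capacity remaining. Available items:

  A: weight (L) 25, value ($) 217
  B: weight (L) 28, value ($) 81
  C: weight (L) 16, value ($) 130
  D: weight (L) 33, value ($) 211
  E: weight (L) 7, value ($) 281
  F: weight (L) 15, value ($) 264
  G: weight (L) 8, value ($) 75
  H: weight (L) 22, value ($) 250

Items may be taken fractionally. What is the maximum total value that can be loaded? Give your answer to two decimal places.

1287.33

Sort by value per unit weight and fill in that order.
Order: E (281/7=40.14) > F (264/15=17.60) > H (250/22=11.36) > G (75/8=9.38) > A (217/25=8.68) > C (130/16=8.12) > D (211/33=6.39) > B (81/28=2.89)
Fill: take E (7 @ 281) → take F (15 @ 264) → take H (22 @ 250) → take G (8 @ 75) → take A (25 @ 217) → take C (16 @ 130) → take 11/33 of D → 70.33; 104/104 used.
Total value = 1287.33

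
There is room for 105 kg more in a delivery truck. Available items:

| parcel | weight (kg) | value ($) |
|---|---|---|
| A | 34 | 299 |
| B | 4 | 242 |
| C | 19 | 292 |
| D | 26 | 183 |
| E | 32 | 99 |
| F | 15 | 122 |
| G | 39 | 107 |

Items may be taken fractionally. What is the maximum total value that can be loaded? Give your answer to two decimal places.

Sort by value per unit weight and fill in that order.
Order: B (242/4=60.50) > C (292/19=15.37) > A (299/34=8.79) > F (122/15=8.13) > D (183/26=7.04) > E (99/32=3.09) > G (107/39=2.74)
Fill: take B (4 @ 242) → take C (19 @ 292) → take A (34 @ 299) → take F (15 @ 122) → take D (26 @ 183) → take 7/32 of E → 21.66; 105/105 used.
Total value = 1159.66

1159.66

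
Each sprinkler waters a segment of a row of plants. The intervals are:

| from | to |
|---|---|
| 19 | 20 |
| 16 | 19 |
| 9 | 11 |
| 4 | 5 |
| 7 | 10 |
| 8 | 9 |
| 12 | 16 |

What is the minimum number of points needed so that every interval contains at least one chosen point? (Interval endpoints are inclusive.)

By right end: [4,5]  [8,9]  [7,10]  [9,11]  [12,16]  [16,19]  [19,20]
[4,5] uncovered → point at 5; [8,9] uncovered → point at 9; [12,16] uncovered → point at 16; [19,20] uncovered → point at 20.
Points: 5, 9, 16, 20 (4 total).

4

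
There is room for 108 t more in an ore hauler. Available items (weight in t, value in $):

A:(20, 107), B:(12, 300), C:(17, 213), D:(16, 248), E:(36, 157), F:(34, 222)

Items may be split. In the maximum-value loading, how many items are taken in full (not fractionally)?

Ratios (sorted): B 25.00, D 15.50, C 12.53, F 6.53, A 5.35, E 4.36
take B (12 @ 300); take D (16 @ 248); take C (17 @ 213); take F (34 @ 222); take A (20 @ 107); take 9/36 of E → 39.25. Capacity used 108/108.
5 item(s) taken whole; one partial (take 9/36 of E).

5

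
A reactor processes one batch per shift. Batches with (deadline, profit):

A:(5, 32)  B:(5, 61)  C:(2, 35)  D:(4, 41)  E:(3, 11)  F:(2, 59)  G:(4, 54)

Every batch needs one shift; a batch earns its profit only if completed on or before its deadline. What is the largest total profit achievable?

250

Sort by profit descending; place each in the latest free slot ≤ its deadline.
Profit order: B=61 F=59 G=54 D=41 C=35 A=32 E=11
Assign: B→slot 5, F→slot 2, G→slot 4, D→slot 3, C→slot 1, A skipped, E skipped.
Slots: [1:C] [2:F] [3:D] [4:G] [5:B]
Profit = 35 + 59 + 41 + 54 + 61 = 250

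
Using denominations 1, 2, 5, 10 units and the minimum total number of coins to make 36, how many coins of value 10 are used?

36 = 3×10 + 1×5 + 1×1
Count of 10: 3

3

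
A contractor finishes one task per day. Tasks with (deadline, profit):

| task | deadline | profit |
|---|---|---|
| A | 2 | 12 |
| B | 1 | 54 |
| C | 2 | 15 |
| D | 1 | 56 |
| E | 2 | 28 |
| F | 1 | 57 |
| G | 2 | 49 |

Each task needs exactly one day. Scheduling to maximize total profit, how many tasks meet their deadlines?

Sort by profit descending; place each in the latest free slot ≤ its deadline.
By profit: F(d1,57), D(d1,56), B(d1,54), G(d2,49), E(d2,28), C(d2,15), A(d2,12)
F→slot 1; D skipped; B skipped; G→slot 2; E skipped; C skipped; A skipped.
2 of 7 scheduled.

2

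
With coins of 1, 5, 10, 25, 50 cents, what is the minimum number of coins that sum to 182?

7

Greedy: take as many of the largest coin as possible, then repeat with the remainder.
182 = 3×50 + 1×25 + 1×5 + 2×1
Total coins = 3 + 1 + 1 + 2 = 7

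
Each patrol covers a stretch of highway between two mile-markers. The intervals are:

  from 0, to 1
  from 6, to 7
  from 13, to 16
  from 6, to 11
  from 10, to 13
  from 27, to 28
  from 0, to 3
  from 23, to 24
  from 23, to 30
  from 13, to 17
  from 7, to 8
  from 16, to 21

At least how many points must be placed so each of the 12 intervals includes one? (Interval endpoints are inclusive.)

By right end: [0,1]  [0,3]  [6,7]  [7,8]  [6,11]  [10,13]  [13,16]  [13,17]  [16,21]  [23,24]  [27,28]  [23,30]
[0,1] uncovered → point at 1; [6,7] uncovered → point at 7; [10,13] uncovered → point at 13; [16,21] uncovered → point at 21; [23,24] uncovered → point at 24; [27,28] uncovered → point at 28.
Points: 1, 7, 13, 21, 24, 28 (6 total).

6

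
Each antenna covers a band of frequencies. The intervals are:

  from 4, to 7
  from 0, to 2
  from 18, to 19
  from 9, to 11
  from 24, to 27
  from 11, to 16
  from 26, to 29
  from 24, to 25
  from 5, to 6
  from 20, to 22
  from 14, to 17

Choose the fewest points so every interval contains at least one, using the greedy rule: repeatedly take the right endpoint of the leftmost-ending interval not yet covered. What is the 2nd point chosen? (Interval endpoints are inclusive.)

Process intervals by earliest right end; each time one isn't hit yet, stab at its right endpoint.
Sorted: [0,2] [5,6] [4,7] [9,11] [11,16] [14,17] [18,19] [20,22] [24,25] [24,27] [26,29]
{[0,2]} hit by 2; {[5,6],[4,7]} hit by 6; {[9,11],[11,16]} hit by 11; {[14,17]} hit by 17; {[18,19]} hit by 19; {[20,22]} hit by 22; {[24,25],[24,27]} hit by 25; {[26,29]} hit by 29.
Points: 2, 6, 11, 17, 19, 22, 25, 29 (8 total).

6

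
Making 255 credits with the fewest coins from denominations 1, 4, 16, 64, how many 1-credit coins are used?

Use the largest denomination that fits, subtract, and repeat.
255 − 3×64→63 − 3×16→15 − 3×4→3 − 3×1→0
Count of 1: 3

3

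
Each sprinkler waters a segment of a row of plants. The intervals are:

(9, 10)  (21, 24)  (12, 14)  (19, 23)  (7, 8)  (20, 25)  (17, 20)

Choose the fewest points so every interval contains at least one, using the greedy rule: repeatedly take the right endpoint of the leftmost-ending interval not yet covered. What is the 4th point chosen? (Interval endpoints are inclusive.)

20

By right end: [7,8]  [9,10]  [12,14]  [17,20]  [19,23]  [21,24]  [20,25]
[7,8] uncovered → point at 8; [9,10] uncovered → point at 10; [12,14] uncovered → point at 14; [17,20] uncovered → point at 20; [21,24] uncovered → point at 24.
Points: 8, 10, 14, 20, 24 (5 total).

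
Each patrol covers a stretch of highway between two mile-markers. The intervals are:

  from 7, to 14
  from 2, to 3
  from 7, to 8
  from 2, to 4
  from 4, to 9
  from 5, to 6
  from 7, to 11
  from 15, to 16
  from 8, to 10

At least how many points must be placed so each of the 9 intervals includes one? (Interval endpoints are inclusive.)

4

Sorted: [2,3] [2,4] [5,6] [7,8] [4,9] [8,10] [7,11] [7,14] [15,16]
{[2,3],[2,4]} hit by 3; {[5,6]} hit by 6; {[7,8],[4,9],[8,10],[7,11],[7,14]} hit by 8; {[15,16]} hit by 16.
Points: 3, 6, 8, 16 (4 total).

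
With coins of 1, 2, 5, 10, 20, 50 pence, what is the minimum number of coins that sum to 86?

5

Use the largest denomination that fits, subtract, and repeat.
86 − 1×50→36 − 1×20→16 − 1×10→6 − 1×5→1 − 1×1→0
Total coins = 1 + 1 + 1 + 1 + 1 = 5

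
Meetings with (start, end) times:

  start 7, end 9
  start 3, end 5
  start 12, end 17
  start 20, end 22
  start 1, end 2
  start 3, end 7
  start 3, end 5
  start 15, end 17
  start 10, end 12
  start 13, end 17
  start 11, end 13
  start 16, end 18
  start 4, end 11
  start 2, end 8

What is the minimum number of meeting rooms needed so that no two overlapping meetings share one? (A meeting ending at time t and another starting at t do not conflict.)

The answer is the maximum number of intervals overlapping at any instant.
Events (time:±→running): 1:+→1 2:-→0 2:+→1 3:+→2 3:+→3 3:+→4 4:+→5 … peak 5.

5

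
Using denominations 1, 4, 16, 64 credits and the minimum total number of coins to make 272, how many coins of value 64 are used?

Greedy: take as many of the largest coin as possible, then repeat with the remainder.
272 − 4×64→16 − 1×16→0
Count of 64: 4

4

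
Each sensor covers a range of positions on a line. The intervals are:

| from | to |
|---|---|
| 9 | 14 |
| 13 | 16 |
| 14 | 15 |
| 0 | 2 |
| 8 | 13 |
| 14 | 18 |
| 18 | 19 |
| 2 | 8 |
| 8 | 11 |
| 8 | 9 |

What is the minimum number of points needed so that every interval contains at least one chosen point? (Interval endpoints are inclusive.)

Sort by right endpoint; whenever an interval is uncovered, place a point at its right end.
By right end: [0,2]  [2,8]  [8,9]  [8,11]  [8,13]  [9,14]  [14,15]  [13,16]  [14,18]  [18,19]
[0,2] uncovered → point at 2; [8,9] uncovered → point at 9; [14,15] uncovered → point at 15; [18,19] uncovered → point at 19.
Points: 2, 9, 15, 19 (4 total).

4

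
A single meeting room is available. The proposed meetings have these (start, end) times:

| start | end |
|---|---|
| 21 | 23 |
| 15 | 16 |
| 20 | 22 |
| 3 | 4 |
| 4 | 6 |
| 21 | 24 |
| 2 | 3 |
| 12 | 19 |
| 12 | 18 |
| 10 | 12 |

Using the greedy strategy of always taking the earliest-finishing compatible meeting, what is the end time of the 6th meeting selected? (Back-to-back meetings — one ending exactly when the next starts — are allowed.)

Sorted by end: (2,3)  (3,4)  (4,6)  (10,12)  (15,16)  (12,18)  (12,19)  (20,22)  (21,23)  (21,24)
take (2,3); take (3,4); take (4,6); take (10,12); take (15,16); skip (12,18); take (20,22); skip (21,24).
Selected: (2,3) (3,4) (4,6) (10,12) (15,16) (20,22)

22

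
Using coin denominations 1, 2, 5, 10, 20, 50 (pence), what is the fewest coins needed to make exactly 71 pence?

Greedy: take as many of the largest coin as possible, then repeat with the remainder.
71 = 1×50 + 1×20 + 1×1
Total coins = 1 + 1 + 1 = 3

3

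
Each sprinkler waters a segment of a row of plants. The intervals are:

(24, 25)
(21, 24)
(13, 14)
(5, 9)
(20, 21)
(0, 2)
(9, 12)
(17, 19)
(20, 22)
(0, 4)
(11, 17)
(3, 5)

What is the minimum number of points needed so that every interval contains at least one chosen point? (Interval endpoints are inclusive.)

Process intervals by earliest right end; each time one isn't hit yet, stab at its right endpoint.
Sorted: [0,2] [0,4] [3,5] [5,9] [9,12] [13,14] [11,17] [17,19] [20,21] [20,22] [21,24] [24,25]
{[0,2],[0,4]} hit by 2; {[3,5],[5,9]} hit by 5; {[9,12]} hit by 12; {[13,14],[11,17]} hit by 14; {[17,19]} hit by 19; {[20,21],[20,22],[21,24]} hit by 21; {[24,25]} hit by 25.
Points: 2, 5, 12, 14, 19, 21, 25 (7 total).

7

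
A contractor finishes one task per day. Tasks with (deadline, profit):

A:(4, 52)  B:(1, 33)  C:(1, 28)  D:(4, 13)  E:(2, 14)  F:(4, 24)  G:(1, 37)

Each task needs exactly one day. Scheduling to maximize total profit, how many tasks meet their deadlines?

4

Sort by profit descending; place each in the latest free slot ≤ its deadline.
Profit order: A=52 G=37 B=33 C=28 F=24 E=14 D=13
Assign: A→slot 4, G→slot 1, B skipped, C skipped, F→slot 3, E→slot 2, D skipped.
Slots: [1:G] [2:E] [3:F] [4:A]
4 of 7 scheduled.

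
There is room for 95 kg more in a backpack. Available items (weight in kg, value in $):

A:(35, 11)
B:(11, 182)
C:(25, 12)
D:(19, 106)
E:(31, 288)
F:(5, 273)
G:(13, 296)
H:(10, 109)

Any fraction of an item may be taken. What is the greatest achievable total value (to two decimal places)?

1256.88

Sort by value per unit weight and fill in that order.
Ratios (sorted): F 54.60, G 22.77, B 16.55, H 10.90, E 9.29, D 5.58, C 0.48, A 0.31
take F (5 @ 273); take G (13 @ 296); take B (11 @ 182); take H (10 @ 109); take E (31 @ 288); take D (19 @ 106); take 6/25 of C → 2.88. Capacity used 95/95.
Total value = 1256.88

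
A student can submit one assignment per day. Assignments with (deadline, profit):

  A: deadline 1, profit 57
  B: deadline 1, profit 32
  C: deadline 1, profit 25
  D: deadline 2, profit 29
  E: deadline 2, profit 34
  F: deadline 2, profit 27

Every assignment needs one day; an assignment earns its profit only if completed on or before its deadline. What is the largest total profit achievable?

91

Take jobs in profit order; each goes to the latest open slot no later than its deadline.
By profit: A(d1,57), E(d2,34), B(d1,32), D(d2,29), F(d2,27), C(d1,25)
A→slot 1; E→slot 2; B skipped; D skipped; F skipped; C skipped.
Profit = 57 + 34 = 91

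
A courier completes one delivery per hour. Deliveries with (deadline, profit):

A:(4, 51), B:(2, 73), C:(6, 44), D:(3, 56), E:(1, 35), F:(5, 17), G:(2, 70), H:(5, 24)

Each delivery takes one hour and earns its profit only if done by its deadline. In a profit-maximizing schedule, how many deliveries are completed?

6

By profit: B(d2,73), G(d2,70), D(d3,56), A(d4,51), C(d6,44), E(d1,35), H(d5,24), F(d5,17)
B→slot 2; G→slot 1; D→slot 3; A→slot 4; C→slot 6; E skipped; H→slot 5; F skipped.
6 of 8 scheduled.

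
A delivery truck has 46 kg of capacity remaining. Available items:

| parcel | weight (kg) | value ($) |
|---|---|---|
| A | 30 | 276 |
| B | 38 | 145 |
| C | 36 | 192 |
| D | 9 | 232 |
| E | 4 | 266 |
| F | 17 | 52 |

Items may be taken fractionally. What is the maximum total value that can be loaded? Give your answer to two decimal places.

790.00

Greedy by value/weight ratio, highest first.
Ratios (sorted): E 66.50, D 25.78, A 9.20, C 5.33, B 3.82, F 3.06
take E (4 @ 266); take D (9 @ 232); take A (30 @ 276); take 3/36 of C → 16.00. Capacity used 46/46.
Total value = 790.00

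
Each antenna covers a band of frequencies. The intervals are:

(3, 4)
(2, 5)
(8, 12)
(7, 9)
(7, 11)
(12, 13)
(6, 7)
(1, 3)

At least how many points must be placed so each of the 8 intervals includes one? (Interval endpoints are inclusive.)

Sorted: [1,3] [3,4] [2,5] [6,7] [7,9] [7,11] [8,12] [12,13]
{[1,3],[3,4],[2,5]} hit by 3; {[6,7],[7,9],[7,11]} hit by 7; {[8,12],[12,13]} hit by 12.
Points: 3, 7, 12 (3 total).

3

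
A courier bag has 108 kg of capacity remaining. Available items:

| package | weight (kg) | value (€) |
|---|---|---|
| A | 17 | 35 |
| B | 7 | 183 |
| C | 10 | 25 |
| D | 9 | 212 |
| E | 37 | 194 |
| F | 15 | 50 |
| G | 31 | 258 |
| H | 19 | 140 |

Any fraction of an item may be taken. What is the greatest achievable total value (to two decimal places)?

1003.67

Ratios (sorted): B 26.14, D 23.56, G 8.32, H 7.37, E 5.24, F 3.33, C 2.50, A 2.06
take B (7 @ 183); take D (9 @ 212); take G (31 @ 258); take H (19 @ 140); take E (37 @ 194); take 5/15 of F → 16.67. Capacity used 108/108.
Total value = 1003.67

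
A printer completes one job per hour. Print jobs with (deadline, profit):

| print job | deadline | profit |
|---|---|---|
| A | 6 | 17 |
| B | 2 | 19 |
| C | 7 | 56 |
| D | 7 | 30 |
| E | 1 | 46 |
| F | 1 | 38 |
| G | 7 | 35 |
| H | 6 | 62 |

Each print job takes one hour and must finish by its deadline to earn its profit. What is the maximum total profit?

265

By profit: H(d6,62), C(d7,56), E(d1,46), F(d1,38), G(d7,35), D(d7,30), B(d2,19), A(d6,17)
H→slot 6; C→slot 7; E→slot 1; F skipped; G→slot 5; D→slot 4; B→slot 2; A→slot 3.
Profit = 46 + 19 + 17 + 30 + 35 + 62 + 56 = 265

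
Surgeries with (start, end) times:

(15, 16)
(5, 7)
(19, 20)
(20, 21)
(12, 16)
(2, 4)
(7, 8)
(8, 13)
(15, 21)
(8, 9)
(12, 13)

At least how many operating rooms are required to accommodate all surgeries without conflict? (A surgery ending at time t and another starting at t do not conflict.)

Events (time:±→running): 2:+→1 4:-→0 5:+→1 7:-→0 7:+→1 8:-→0 8:+→1 8:+→2 9:-→1 12:+→2 12:+→3 … peak 3.

3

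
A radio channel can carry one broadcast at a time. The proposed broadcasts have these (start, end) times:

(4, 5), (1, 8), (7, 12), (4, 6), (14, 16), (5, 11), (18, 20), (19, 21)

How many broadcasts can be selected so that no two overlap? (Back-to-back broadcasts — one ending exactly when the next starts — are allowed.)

4

Order by finish time; keep every interval that doesn't clash with the previous kept one.
By end time: (4,5), (4,6), (1,8), (5,11), (7,12), (14,16), (18,20), (19,21).
Pick (4,5); next start ≥ 5 → (5,11); next start ≥ 11 → (14,16); next start ≥ 16 → (18,20).
Selected 4 broadcasts.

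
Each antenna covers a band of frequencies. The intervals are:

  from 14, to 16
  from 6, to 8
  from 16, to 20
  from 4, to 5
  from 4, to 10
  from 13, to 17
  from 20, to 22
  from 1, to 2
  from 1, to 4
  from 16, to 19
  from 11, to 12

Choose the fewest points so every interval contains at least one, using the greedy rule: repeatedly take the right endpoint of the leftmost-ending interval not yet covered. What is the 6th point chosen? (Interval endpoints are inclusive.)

22

Sort by right endpoint; whenever an interval is uncovered, place a point at its right end.
Sorted: [1,2] [1,4] [4,5] [6,8] [4,10] [11,12] [14,16] [13,17] [16,19] [16,20] [20,22]
{[1,2],[1,4]} hit by 2; {[4,5]} hit by 5; {[6,8],[4,10]} hit by 8; {[11,12]} hit by 12; {[14,16],[13,17],[16,19],[16,20]} hit by 16; {[20,22]} hit by 22.
Points: 2, 5, 8, 12, 16, 22 (6 total).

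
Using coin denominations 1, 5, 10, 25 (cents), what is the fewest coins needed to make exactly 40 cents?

3

Use the largest denomination that fits, subtract, and repeat.
40 = 1×25 + 1×10 + 1×5
Total coins = 1 + 1 + 1 = 3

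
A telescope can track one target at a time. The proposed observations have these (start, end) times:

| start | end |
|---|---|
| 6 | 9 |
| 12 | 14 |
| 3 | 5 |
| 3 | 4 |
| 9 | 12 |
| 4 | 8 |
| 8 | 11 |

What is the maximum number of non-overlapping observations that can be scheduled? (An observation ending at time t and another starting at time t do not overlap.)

Sorted by end: (3,4)  (3,5)  (4,8)  (6,9)  (8,11)  (9,12)  (12,14)
take (3,4); take (4,8); take (8,11); take (12,14).
Selected 4 observations.

4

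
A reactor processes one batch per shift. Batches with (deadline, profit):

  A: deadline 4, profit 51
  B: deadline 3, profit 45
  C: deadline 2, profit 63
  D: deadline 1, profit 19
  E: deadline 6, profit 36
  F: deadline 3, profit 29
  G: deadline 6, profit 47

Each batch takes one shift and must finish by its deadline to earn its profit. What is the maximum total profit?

Sort by profit descending; place each in the latest free slot ≤ its deadline.
Profit order: C=63 A=51 G=47 B=45 E=36 F=29 D=19
Assign: C→slot 2, A→slot 4, G→slot 6, B→slot 3, E→slot 5, F→slot 1, D skipped.
Slots: [1:F] [2:C] [3:B] [4:A] [5:E] [6:G]
Profit = 29 + 63 + 45 + 51 + 36 + 47 = 271

271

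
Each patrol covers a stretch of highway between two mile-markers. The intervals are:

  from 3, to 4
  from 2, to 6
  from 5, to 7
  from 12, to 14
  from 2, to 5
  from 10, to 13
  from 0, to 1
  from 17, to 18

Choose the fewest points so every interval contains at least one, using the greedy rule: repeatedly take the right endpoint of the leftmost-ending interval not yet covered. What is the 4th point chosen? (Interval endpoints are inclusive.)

13

Sorted: [0,1] [3,4] [2,5] [2,6] [5,7] [10,13] [12,14] [17,18]
{[0,1]} hit by 1; {[3,4],[2,5],[2,6]} hit by 4; {[5,7]} hit by 7; {[10,13],[12,14]} hit by 13; {[17,18]} hit by 18.
Points: 1, 4, 7, 13, 18 (5 total).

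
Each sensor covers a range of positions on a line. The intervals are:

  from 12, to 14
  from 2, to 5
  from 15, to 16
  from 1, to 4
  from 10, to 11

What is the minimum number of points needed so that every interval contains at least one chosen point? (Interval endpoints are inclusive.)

Sorted: [1,4] [2,5] [10,11] [12,14] [15,16]
{[1,4],[2,5]} hit by 4; {[10,11]} hit by 11; {[12,14]} hit by 14; {[15,16]} hit by 16.
Points: 4, 11, 14, 16 (4 total).

4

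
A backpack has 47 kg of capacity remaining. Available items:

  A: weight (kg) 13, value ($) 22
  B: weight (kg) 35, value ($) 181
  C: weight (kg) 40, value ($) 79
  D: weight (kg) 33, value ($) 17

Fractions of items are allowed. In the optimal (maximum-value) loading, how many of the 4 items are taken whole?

Ratios (sorted): B 5.17, C 1.98, A 1.69, D 0.52
take B (35 @ 181); take 12/40 of C → 23.70. Capacity used 47/47.
1 item(s) taken whole; one partial (take 12/40 of C).

1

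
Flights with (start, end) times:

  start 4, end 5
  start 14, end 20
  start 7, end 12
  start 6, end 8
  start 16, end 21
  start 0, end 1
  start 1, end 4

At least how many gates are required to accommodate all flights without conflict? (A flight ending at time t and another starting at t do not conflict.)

2

The answer is the maximum number of intervals overlapping at any instant.
starts: [0, 1, 4, 6, 7, 14, 16]
ends:   [1, 4, 5, 8, 12, 20, 21]
s0→1 e1→0 s1→1 e4→0 s4→1 e5→0 s6→1 s7→2  — peak 2.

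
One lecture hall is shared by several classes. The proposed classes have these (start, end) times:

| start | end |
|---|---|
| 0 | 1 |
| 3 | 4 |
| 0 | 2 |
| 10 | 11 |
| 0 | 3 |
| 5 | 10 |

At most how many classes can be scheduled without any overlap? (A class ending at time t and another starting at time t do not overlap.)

4

Sort by end time and greedily take each interval whose start is ≥ the last chosen end.
Sorted by end: (0,1)  (0,2)  (0,3)  (3,4)  (5,10)  (10,11)
take (0,1); skip (0,2); take (3,4); take (5,10); take (10,11).
Selected 4 classes.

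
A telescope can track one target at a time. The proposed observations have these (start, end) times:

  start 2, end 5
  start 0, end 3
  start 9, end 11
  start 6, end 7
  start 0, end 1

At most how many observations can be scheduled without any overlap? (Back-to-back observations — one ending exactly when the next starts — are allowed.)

Order by finish time; keep every interval that doesn't clash with the previous kept one.
Sorted by end: (0,1)  (0,3)  (2,5)  (6,7)  (9,11)
take (0,1); take (2,5); take (6,7); take (9,11).
Selected 4 observations.

4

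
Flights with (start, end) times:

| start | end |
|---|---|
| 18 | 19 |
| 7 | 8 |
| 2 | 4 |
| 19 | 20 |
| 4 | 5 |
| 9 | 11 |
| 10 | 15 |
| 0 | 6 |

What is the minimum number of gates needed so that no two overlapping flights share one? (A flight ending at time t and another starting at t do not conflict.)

2

Events (time:±→running): 0:+→1 2:+→2 … peak 2.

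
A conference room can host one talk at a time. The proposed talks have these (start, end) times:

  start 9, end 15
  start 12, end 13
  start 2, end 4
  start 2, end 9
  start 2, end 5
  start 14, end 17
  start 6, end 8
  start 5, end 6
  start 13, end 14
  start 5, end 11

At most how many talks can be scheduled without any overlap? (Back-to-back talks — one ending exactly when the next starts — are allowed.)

6

Greedy by earliest finish: after sorting by end time, pick each interval compatible with the last pick.
Sorted by end: (2,4)  (2,5)  (5,6)  (6,8)  (2,9)  (5,11)  (12,13)  (13,14)  (9,15)  (14,17)
take (2,4); take (5,6); take (6,8); take (12,13); take (13,14); take (14,17).
Selected 6 talks.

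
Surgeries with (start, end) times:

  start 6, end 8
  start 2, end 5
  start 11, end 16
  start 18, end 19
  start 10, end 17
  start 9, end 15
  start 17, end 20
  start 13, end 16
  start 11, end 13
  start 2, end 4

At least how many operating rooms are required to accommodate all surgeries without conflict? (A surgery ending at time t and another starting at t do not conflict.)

4

Events (time:±→running): 2:+→1 2:+→2 4:-→1 5:-→0 6:+→1 8:-→0 9:+→1 10:+→2 11:+→3 11:+→4 … peak 4.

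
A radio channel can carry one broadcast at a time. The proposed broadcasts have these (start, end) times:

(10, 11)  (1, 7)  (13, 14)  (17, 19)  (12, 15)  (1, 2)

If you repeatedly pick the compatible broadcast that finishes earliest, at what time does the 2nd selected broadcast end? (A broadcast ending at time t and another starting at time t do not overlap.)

Greedy by earliest finish: after sorting by end time, pick each interval compatible with the last pick.
Sorted by end: (1,2)  (1,7)  (10,11)  (13,14)  (12,15)  (17,19)
take (1,2); take (10,11); take (13,14); skip (12,15); take (17,19).
Selected: (1,2) (10,11) (13,14) (17,19)

11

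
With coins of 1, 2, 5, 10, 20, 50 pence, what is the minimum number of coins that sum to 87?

5

87 − 1×50→37 − 1×20→17 − 1×10→7 − 1×5→2 − 1×2→0
Total coins = 1 + 1 + 1 + 1 + 1 = 5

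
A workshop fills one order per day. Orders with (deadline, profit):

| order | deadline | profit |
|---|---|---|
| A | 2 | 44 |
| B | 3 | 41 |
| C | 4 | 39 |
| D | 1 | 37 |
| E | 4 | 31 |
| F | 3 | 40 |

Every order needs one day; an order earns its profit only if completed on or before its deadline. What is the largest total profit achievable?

Profit order: A=44 B=41 F=40 C=39 D=37 E=31
Assign: A→slot 2, B→slot 3, F→slot 1, C→slot 4, D skipped, E skipped.
Slots: [1:F] [2:A] [3:B] [4:C]
Profit = 40 + 44 + 41 + 39 = 164

164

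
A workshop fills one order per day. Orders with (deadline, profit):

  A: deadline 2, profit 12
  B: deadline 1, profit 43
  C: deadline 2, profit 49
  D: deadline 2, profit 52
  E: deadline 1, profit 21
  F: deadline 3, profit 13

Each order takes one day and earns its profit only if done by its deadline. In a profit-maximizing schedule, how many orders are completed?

Sort by profit descending; place each in the latest free slot ≤ its deadline.
By profit: D(d2,52), C(d2,49), B(d1,43), E(d1,21), F(d3,13), A(d2,12)
D→slot 2; C→slot 1; B skipped; E skipped; F→slot 3; A skipped.
3 of 6 scheduled.

3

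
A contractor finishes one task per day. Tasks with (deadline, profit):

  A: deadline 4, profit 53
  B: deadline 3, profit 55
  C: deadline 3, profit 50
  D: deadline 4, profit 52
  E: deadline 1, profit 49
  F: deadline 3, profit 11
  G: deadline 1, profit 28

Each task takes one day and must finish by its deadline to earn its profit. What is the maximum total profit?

By profit: B(d3,55), A(d4,53), D(d4,52), C(d3,50), E(d1,49), G(d1,28), F(d3,11)
B→slot 3; A→slot 4; D→slot 2; C→slot 1; E skipped; G skipped; F skipped.
Profit = 50 + 52 + 55 + 53 = 210

210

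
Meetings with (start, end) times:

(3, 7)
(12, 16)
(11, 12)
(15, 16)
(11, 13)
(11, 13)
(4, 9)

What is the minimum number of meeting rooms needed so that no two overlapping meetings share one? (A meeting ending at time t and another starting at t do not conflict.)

Events (time:±→running): 3:+→1 4:+→2 7:-→1 9:-→0 11:+→1 11:+→2 11:+→3 … peak 3.

3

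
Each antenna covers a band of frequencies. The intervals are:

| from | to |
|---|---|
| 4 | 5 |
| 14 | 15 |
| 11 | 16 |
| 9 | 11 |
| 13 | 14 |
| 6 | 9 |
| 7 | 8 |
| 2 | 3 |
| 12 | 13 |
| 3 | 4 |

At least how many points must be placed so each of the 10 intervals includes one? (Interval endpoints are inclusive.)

6

Process intervals by earliest right end; each time one isn't hit yet, stab at its right endpoint.
By right end: [2,3]  [3,4]  [4,5]  [7,8]  [6,9]  [9,11]  [12,13]  [13,14]  [14,15]  [11,16]
[2,3] uncovered → point at 3; [4,5] uncovered → point at 5; [7,8] uncovered → point at 8; [9,11] uncovered → point at 11; [12,13] uncovered → point at 13; [14,15] uncovered → point at 15.
Points: 3, 5, 8, 11, 13, 15 (6 total).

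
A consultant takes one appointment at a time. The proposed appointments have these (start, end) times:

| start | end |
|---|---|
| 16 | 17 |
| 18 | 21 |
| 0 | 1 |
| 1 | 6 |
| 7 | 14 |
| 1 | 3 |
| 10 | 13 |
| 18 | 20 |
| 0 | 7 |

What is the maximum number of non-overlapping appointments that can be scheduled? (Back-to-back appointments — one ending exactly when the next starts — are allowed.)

5

Sorted by end: (0,1)  (1,3)  (1,6)  (0,7)  (10,13)  (7,14)  (16,17)  (18,20)  (18,21)
take (0,1); take (1,3); take (10,13); take (16,17); take (18,20); skip (18,21).
Selected 5 appointments.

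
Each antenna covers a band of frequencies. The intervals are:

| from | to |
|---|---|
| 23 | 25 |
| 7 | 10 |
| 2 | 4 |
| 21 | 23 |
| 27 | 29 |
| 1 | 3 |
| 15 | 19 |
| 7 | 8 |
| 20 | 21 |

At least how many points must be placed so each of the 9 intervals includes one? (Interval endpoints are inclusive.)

6

Sorted: [1,3] [2,4] [7,8] [7,10] [15,19] [20,21] [21,23] [23,25] [27,29]
{[1,3],[2,4]} hit by 3; {[7,8],[7,10]} hit by 8; {[15,19]} hit by 19; {[20,21],[21,23]} hit by 21; {[23,25]} hit by 25; {[27,29]} hit by 29.
Points: 3, 8, 19, 21, 25, 29 (6 total).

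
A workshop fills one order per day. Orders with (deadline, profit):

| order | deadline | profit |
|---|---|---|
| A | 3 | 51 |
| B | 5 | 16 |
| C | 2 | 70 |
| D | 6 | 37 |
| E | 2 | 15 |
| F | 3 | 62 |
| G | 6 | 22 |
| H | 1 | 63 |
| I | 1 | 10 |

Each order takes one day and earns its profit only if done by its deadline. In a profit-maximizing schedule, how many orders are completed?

6

By profit: C(d2,70), H(d1,63), F(d3,62), A(d3,51), D(d6,37), G(d6,22), B(d5,16), E(d2,15), I(d1,10)
C→slot 2; H→slot 1; F→slot 3; A skipped; D→slot 6; G→slot 5; B→slot 4; E skipped; I skipped.
6 of 9 scheduled.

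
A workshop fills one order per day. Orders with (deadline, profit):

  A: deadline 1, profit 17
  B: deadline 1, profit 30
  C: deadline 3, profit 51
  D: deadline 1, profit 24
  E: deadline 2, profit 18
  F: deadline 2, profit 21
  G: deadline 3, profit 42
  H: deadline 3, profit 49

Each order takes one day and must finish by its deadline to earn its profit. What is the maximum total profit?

142

By profit: C(d3,51), H(d3,49), G(d3,42), B(d1,30), D(d1,24), F(d2,21), E(d2,18), A(d1,17)
C→slot 3; H→slot 2; G→slot 1; B skipped; D skipped; F skipped; E skipped; A skipped.
Profit = 42 + 49 + 51 = 142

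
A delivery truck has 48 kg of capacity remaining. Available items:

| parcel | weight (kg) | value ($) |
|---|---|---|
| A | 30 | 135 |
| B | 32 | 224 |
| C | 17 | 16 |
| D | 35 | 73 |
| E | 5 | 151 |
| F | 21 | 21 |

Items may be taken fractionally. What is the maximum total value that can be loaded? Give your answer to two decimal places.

424.50

Ratios (sorted): E 30.20, B 7.00, A 4.50, D 2.09, F 1.00, C 0.94
take E (5 @ 151); take B (32 @ 224); take 11/30 of A → 49.50. Capacity used 48/48.
Total value = 424.50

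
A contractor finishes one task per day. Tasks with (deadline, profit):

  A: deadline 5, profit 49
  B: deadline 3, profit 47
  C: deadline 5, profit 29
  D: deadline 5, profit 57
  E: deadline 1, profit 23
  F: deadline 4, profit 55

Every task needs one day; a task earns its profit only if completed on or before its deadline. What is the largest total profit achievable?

Sort by profit descending; place each in the latest free slot ≤ its deadline.
By profit: D(d5,57), F(d4,55), A(d5,49), B(d3,47), C(d5,29), E(d1,23)
D→slot 5; F→slot 4; A→slot 3; B→slot 2; C→slot 1; E skipped.
Profit = 29 + 47 + 49 + 55 + 57 = 237

237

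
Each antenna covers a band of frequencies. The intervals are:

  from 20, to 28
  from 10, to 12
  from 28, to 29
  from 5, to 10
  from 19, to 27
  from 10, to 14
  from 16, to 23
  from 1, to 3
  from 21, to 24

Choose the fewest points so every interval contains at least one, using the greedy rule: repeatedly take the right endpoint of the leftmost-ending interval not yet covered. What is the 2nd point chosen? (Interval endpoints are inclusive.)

10

Sorted: [1,3] [5,10] [10,12] [10,14] [16,23] [21,24] [19,27] [20,28] [28,29]
{[1,3]} hit by 3; {[5,10],[10,12],[10,14]} hit by 10; {[16,23],[21,24],[19,27],[20,28]} hit by 23; {[28,29]} hit by 29.
Points: 3, 10, 23, 29 (4 total).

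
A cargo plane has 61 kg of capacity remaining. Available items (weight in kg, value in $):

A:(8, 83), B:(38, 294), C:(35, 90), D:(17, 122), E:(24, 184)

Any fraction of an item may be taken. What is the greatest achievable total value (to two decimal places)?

492.00

Order: A (83/8=10.38) > B (294/38=7.74) > E (184/24=7.67) > D (122/17=7.18) > C (90/35=2.57)
Fill: take A (8 @ 83) → take B (38 @ 294) → take 15/24 of E → 115.00; 61/61 used.
Total value = 492.00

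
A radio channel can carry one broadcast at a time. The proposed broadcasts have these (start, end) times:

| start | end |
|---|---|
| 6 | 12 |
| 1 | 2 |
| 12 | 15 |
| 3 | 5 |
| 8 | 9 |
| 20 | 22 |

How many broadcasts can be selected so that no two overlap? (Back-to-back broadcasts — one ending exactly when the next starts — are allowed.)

By end time: (1,2), (3,5), (8,9), (6,12), (12,15), (20,22).
Pick (1,2); next start ≥ 2 → (3,5); next start ≥ 5 → (8,9); next start ≥ 9 → (12,15); next start ≥ 15 → (20,22).
Selected 5 broadcasts.

5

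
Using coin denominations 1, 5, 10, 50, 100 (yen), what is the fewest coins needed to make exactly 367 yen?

8

Greedy: take as many of the largest coin as possible, then repeat with the remainder.
367 − 3×100→67 − 1×50→17 − 1×10→7 − 1×5→2 − 2×1→0
Total coins = 3 + 1 + 1 + 1 + 2 = 8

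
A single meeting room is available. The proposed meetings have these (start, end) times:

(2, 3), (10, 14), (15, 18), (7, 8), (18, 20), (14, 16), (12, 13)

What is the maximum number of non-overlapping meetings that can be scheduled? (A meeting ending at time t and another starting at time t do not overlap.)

5

Greedy by earliest finish: after sorting by end time, pick each interval compatible with the last pick.
Sorted by end: (2,3)  (7,8)  (12,13)  (10,14)  (14,16)  (15,18)  (18,20)
take (2,3); take (7,8); take (12,13); skip (10,14); take (14,16); take (18,20).
Selected 5 meetings.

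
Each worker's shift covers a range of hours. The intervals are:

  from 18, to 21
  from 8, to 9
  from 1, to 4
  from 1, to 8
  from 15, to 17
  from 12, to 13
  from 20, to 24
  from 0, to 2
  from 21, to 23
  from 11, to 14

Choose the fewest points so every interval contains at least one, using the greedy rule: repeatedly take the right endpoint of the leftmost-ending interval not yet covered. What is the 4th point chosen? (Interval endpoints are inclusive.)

17

Sort by right endpoint; whenever an interval is uncovered, place a point at its right end.
By right end: [0,2]  [1,4]  [1,8]  [8,9]  [12,13]  [11,14]  [15,17]  [18,21]  [21,23]  [20,24]
[0,2] uncovered → point at 2; [8,9] uncovered → point at 9; [12,13] uncovered → point at 13; [15,17] uncovered → point at 17; [18,21] uncovered → point at 21.
Points: 2, 9, 13, 17, 21 (5 total).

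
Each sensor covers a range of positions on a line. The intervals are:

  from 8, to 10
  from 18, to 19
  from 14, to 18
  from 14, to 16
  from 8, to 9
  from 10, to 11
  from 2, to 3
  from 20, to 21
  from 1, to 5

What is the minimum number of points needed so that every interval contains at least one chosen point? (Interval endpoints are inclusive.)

6

Sort by right endpoint; whenever an interval is uncovered, place a point at its right end.
By right end: [2,3]  [1,5]  [8,9]  [8,10]  [10,11]  [14,16]  [14,18]  [18,19]  [20,21]
[2,3] uncovered → point at 3; [8,9] uncovered → point at 9; [10,11] uncovered → point at 11; [14,16] uncovered → point at 16; [18,19] uncovered → point at 19; [20,21] uncovered → point at 21.
Points: 3, 9, 11, 16, 19, 21 (6 total).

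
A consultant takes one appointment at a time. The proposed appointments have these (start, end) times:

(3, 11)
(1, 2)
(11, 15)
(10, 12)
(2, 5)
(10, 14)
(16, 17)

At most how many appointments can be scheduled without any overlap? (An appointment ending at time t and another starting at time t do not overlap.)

4

Greedy by earliest finish: after sorting by end time, pick each interval compatible with the last pick.
Sorted by end: (1,2)  (2,5)  (3,11)  (10,12)  (10,14)  (11,15)  (16,17)
take (1,2); take (2,5); take (10,12); take (16,17).
Selected 4 appointments.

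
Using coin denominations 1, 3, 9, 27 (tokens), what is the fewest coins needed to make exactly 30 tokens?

30 − 1×27→3 − 1×3→0
Total coins = 1 + 1 = 2

2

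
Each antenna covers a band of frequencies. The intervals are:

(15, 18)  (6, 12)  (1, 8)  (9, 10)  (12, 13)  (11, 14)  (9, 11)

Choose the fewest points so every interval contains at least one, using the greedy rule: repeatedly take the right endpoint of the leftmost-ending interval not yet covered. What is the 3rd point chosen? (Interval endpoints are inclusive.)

Process intervals by earliest right end; each time one isn't hit yet, stab at its right endpoint.
By right end: [1,8]  [9,10]  [9,11]  [6,12]  [12,13]  [11,14]  [15,18]
[1,8] uncovered → point at 8; [9,10] uncovered → point at 10; [12,13] uncovered → point at 13; [15,18] uncovered → point at 18.
Points: 8, 10, 13, 18 (4 total).

13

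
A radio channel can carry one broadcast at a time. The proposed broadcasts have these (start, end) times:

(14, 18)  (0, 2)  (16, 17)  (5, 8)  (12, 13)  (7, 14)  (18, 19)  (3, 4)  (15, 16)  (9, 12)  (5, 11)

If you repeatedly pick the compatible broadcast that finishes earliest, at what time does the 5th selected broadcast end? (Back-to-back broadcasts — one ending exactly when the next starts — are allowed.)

13

Greedy by earliest finish: after sorting by end time, pick each interval compatible with the last pick.
By end time: (0,2), (3,4), (5,8), (5,11), (9,12), (12,13), (7,14), (15,16), (16,17), (14,18), (18,19).
Pick (0,2); next start ≥ 2 → (3,4); next start ≥ 4 → (5,8); next start ≥ 8 → (9,12); next start ≥ 12 → (12,13); next start ≥ 13 → (15,16); next start ≥ 16 → (16,17); next start ≥ 17 → (18,19).
Selected: (0,2) (3,4) (5,8) (9,12) (12,13) (15,16) (16,17) (18,19)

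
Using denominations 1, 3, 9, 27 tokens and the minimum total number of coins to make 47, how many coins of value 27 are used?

Greedy: take as many of the largest coin as possible, then repeat with the remainder.
47 − 1×27→20 − 2×9→2 − 2×1→0
Count of 27: 1

1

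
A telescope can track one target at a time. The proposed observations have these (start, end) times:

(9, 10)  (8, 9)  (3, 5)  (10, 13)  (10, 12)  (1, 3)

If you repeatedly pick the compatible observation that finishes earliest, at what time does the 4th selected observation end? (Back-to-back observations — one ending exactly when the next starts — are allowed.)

10

Order by finish time; keep every interval that doesn't clash with the previous kept one.
By end time: (1,3), (3,5), (8,9), (9,10), (10,12), (10,13).
Pick (1,3); next start ≥ 3 → (3,5); next start ≥ 5 → (8,9); next start ≥ 9 → (9,10); next start ≥ 10 → (10,12).
Selected: (1,3) (3,5) (8,9) (9,10) (10,12)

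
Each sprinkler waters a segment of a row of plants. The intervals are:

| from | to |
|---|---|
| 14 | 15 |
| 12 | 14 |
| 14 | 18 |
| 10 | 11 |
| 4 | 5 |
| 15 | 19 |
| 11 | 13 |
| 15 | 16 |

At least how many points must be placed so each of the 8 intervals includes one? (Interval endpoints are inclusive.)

Sorted: [4,5] [10,11] [11,13] [12,14] [14,15] [15,16] [14,18] [15,19]
{[4,5]} hit by 5; {[10,11],[11,13]} hit by 11; {[12,14],[14,15]} hit by 14; {[15,16],[14,18],[15,19]} hit by 16.
Points: 5, 11, 14, 16 (4 total).

4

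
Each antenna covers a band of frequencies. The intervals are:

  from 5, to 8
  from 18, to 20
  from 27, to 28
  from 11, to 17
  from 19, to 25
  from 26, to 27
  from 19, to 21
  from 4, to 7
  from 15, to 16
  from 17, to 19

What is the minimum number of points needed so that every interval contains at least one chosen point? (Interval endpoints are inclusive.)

Sorted: [4,7] [5,8] [15,16] [11,17] [17,19] [18,20] [19,21] [19,25] [26,27] [27,28]
{[4,7],[5,8]} hit by 7; {[15,16],[11,17]} hit by 16; {[17,19],[18,20],[19,21],[19,25]} hit by 19; {[26,27],[27,28]} hit by 27.
Points: 7, 16, 19, 27 (4 total).

4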